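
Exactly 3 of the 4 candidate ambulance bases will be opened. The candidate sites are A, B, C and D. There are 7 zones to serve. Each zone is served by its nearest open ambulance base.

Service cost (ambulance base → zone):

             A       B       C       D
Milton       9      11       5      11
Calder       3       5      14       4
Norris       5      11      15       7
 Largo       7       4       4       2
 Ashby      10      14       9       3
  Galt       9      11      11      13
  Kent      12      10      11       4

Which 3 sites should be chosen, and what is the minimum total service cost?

Choose A, C and D; total service cost 31.

With exactly 3 open, each zone uses its cheapest among the chosen.
{A, C, D}: Milton→C 5, Calder→A 3, Norris→A 5, Largo→D 2, Ashby→D 3, Galt→A 9, Kent→D 4. Service cost 31.
{A, B, D}: service cost 35
{B, C, D}: service cost 36
Among all 4 size-3 choices, {A, C, D} is lowest.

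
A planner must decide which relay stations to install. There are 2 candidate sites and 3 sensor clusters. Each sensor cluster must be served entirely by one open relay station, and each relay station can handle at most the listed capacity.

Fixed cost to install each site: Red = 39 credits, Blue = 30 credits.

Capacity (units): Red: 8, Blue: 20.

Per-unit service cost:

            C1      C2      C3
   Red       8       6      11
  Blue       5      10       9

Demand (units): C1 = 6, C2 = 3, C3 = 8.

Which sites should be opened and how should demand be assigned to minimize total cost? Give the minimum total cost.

Open {Blue}: C1→Blue 5·6=30, C2→Blue 10·3=30, C3→Blue 9·8=72.
Loads: Blue carries 17/20. Service 132; fixed 30; total 162.
Next best feasible plan costs 189.

Minimum total cost: 162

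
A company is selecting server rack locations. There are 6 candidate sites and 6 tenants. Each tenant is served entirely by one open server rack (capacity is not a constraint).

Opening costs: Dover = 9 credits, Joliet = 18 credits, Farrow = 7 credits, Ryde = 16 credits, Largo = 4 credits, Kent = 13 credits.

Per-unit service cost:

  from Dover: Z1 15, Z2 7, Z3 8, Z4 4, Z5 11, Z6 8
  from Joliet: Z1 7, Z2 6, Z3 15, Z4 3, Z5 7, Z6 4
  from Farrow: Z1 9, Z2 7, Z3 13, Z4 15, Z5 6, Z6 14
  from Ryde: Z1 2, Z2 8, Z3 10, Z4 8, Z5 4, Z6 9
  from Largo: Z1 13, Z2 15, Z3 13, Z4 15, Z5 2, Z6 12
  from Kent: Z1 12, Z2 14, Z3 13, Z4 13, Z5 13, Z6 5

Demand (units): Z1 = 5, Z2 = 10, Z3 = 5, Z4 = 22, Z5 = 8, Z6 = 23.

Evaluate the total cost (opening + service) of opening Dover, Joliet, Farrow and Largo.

Total cost: 347

Each tenant is assigned to its cheapest site among the open ones.
{Dover, Joliet, Farrow, Largo}: Z1→Joliet 7·5=35, Z2→Joliet 6·10=60, Z3→Dover 8·5=40, Z4→Joliet 3·22=66, Z5→Largo 2·8=16, Z6→Joliet 4·23=92. Service 309; fixed 38; total 347.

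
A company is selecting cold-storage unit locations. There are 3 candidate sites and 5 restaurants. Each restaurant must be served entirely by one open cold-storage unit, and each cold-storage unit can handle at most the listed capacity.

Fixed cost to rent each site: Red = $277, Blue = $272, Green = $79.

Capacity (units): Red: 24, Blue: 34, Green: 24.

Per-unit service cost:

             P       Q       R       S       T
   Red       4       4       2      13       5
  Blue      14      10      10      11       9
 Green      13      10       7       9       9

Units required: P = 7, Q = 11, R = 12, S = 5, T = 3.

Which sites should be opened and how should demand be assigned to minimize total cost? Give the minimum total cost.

Open {Red, Green}: P→Red 4·7=28, Q→Red 4·11=44, R→Green 7·12=84, S→Green 9·5=45, T→Red 5·3=15.
Loads: Red carries 21/24, Green carries 17/24. Service 216; fixed 356; total 572.
Next best feasible plan costs 578.

Minimum total cost: 572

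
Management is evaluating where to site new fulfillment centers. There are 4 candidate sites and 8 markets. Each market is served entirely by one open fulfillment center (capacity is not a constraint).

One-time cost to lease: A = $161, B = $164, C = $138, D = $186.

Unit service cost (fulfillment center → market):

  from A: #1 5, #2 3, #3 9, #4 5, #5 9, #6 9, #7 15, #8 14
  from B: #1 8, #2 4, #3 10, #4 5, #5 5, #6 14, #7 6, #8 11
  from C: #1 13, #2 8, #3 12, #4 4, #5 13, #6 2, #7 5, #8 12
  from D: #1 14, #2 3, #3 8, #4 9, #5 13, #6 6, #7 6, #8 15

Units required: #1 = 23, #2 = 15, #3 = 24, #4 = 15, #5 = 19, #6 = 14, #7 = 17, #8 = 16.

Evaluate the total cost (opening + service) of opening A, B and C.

Each market is assigned to its cheapest site among the open ones.
{A, B, C}: #1→A 5·23=115, #2→A 3·15=45, #3→A 9·24=216, #4→C 4·15=60, #5→B 5·19=95, #6→C 2·14=28, #7→C 5·17=85, #8→B 11·16=176. Service 820; fixed 463; total 1283.

Total cost: 1283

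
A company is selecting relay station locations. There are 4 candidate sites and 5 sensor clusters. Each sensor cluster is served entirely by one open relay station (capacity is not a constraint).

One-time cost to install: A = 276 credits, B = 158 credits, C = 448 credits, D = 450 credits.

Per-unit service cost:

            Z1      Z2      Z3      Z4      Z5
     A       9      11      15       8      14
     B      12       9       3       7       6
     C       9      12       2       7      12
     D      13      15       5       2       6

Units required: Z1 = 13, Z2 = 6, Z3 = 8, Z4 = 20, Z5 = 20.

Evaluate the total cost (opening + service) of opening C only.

Each sensor cluster is assigned to its cheapest site among the open ones.
{C}: Z1→C 9·13=117, Z2→C 12·6=72, Z3→C 2·8=16, Z4→C 7·20=140, Z5→C 12·20=240. Service 585; fixed 448; total 1033.

Total cost: 1033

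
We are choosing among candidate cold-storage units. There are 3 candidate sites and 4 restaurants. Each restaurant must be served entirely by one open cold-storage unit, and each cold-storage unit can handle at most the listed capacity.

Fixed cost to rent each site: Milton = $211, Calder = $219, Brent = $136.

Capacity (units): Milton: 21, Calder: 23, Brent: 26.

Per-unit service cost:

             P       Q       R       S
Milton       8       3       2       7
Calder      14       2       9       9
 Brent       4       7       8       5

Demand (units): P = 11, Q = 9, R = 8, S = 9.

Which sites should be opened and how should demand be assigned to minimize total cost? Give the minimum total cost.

Minimum total cost: 479

Open {Milton, Brent}: P→Brent 4·11=44, Q→Milton 3·9=27, R→Milton 2·8=16, S→Brent 5·9=45.
Loads: Milton carries 17/21, Brent carries 20/26. Service 132; fixed 347; total 479.
Next best feasible plan costs 533.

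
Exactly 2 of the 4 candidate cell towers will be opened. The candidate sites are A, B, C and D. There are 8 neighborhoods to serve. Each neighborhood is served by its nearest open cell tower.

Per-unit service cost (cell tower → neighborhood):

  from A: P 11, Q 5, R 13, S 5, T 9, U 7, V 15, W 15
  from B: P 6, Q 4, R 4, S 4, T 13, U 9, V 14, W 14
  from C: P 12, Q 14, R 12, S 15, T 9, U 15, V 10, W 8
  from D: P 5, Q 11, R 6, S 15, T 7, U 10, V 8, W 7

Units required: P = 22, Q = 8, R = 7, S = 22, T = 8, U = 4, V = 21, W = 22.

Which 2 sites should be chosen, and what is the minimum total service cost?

Choose B and D; total service cost 672.

With exactly 2 open, each neighborhood uses its cheapest among the chosen.
{B, D}: P→D 5·22=110, Q→B 4·8=32, R→B 4·7=28, S→B 4·22=88, T→D 7·8=56, U→B 9·4=36, V→D 8·21=168, W→D 7·22=154. Service cost 672.
{A, D}: service cost 708
{B, C}: service cost 774
Among all 6 size-2 choices, {B, D} is lowest.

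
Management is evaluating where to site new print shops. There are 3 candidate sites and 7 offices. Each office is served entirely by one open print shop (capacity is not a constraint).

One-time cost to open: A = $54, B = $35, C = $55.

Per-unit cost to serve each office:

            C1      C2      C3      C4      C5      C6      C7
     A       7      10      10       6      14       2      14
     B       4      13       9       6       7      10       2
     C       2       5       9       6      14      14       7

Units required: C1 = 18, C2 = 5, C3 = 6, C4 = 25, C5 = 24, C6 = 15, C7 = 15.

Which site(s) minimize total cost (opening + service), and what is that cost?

Open A, B and C; minimum total cost 637.

For any fixed open set, each office goes to its cheapest open site; total = fixed + service.
{A, B, C}: C1→C 2·18=36, C2→C 5·5=25, C3→B 9·6=54, C4→A 6·25=150, C5→B 7·24=168, C6→A 2·15=30, C7→B 2·15=30. Service 493; fixed 144; total 637.
{A, B}: service 554 + fixed 89 = 643
{B, C}: C1→C 2·18=36, C2→C 5·5=25, C3→B 9·6=54, C4→B 6·25=150, C5→B 7·24=168, C6→B 10·15=150, C7→B 2·15=30. Service 613; fixed 90; total 703.
{B}: service 689 + fixed 35 = 724
No other subset beats 637.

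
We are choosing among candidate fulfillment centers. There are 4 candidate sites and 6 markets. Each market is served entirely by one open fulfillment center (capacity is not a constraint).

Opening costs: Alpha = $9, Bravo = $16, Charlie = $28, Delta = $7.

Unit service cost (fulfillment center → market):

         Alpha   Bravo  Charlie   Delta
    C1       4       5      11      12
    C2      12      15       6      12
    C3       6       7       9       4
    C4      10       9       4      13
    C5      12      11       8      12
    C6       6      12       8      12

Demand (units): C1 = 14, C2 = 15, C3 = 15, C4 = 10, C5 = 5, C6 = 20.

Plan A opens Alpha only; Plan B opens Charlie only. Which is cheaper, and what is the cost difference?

Plan A: {Alpha}: C1→Alpha 4·14=56, C2→Alpha 12·15=180, C3→Alpha 6·15=90, C4→Alpha 10·10=100, C5→Alpha 12·5=60, C6→Alpha 6·20=120. Service 606; fixed 9; total 615.
Plan B: {Charlie}: C1→Charlie 11·14=154, C2→Charlie 6·15=90, C3→Charlie 9·15=135, C4→Charlie 4·10=40, C5→Charlie 8·5=40, C6→Charlie 8·20=160. Service 619; fixed 28; total 647.
Difference: |615 − 647| = 32.

Plan A is cheaper by 32.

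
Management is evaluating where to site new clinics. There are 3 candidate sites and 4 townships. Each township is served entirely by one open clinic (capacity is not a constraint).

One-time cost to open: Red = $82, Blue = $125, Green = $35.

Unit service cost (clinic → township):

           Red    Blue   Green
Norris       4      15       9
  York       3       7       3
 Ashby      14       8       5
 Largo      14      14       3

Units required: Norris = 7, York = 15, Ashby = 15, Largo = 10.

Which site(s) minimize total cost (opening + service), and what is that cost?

Open Green only; minimum total cost 248.

For any fixed open set, each township goes to its cheapest open site; total = fixed + service.
{Green}: Norris→Green 9·7=63, York→Green 3·15=45, Ashby→Green 5·15=75, Largo→Green 3·10=30. Service 213; fixed 35; total 248.
{Red, Green}: service 178 + fixed 117 = 295
{Blue, Green}: service 213 + fixed 160 = 373
{Red, Blue, Green}: service 178 + fixed 242 = 420
No other subset beats 248.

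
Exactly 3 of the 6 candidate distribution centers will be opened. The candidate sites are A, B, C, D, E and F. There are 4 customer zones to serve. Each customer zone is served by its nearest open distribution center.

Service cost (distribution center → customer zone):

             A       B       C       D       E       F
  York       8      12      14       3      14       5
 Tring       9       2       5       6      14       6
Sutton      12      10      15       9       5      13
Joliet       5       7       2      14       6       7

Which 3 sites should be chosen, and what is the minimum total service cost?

With exactly 3 open, each customer zone uses its cheapest among the chosen.
{C, D, E}: York→D 3, Tring→C 5, Sutton→E 5, Joliet→C 2. Service cost 15.
{B, C, D}: service cost 16
{B, D, E}: service cost 16
Among all 20 size-3 choices, {C, D, E} is lowest.

Choose C, D and E; total service cost 15.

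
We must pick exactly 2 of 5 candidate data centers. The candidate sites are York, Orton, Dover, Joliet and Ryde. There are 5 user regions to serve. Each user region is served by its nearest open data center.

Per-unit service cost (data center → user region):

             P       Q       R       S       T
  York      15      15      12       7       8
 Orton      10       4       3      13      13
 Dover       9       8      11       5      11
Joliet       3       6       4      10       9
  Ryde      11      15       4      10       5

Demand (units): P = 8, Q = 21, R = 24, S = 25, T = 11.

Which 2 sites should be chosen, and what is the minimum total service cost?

Choose Dover and Joliet; total service cost 470.

With exactly 2 open, each user region uses its cheapest among the chosen.
{Dover, Joliet}: P→Joliet 3·8=24, Q→Joliet 6·21=126, R→Joliet 4·24=96, S→Dover 5·25=125, T→Joliet 9·11=99. Service cost 470.
{Orton, Dover}: service cost 474
{York, Orton}: service cost 499
Among all 10 size-2 choices, {Dover, Joliet} is lowest.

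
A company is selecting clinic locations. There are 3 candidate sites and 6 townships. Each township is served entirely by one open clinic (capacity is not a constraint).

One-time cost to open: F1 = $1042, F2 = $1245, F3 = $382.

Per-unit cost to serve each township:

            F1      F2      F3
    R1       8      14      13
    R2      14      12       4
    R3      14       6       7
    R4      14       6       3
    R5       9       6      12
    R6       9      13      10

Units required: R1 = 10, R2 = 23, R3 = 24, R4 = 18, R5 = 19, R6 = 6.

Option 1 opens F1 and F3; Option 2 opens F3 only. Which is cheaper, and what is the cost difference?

Option 1: {F1, F3}: R1→F1 8·10=80, R2→F3 4·23=92, R3→F3 7·24=168, R4→F3 3·18=54, R5→F1 9·19=171, R6→F1 9·6=54. Service 619; fixed 1424; total 2043.
Option 2: {F3}: R1→F3 13·10=130, R2→F3 4·23=92, R3→F3 7·24=168, R4→F3 3·18=54, R5→F3 12·19=228, R6→F3 10·6=60. Service 732; fixed 382; total 1114.
Difference: |2043 − 1114| = 929.

Option 2 is cheaper by 929.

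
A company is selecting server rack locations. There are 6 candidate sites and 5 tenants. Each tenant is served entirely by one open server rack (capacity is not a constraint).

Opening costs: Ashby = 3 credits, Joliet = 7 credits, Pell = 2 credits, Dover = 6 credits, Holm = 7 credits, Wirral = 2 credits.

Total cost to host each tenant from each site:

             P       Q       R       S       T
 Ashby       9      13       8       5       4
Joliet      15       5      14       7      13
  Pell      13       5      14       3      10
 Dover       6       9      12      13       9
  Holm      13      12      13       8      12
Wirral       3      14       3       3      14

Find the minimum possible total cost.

Minimum total cost: 25

For any fixed open set, each tenant goes to its cheapest open site; total = fixed + service.
{Ashby, Pell, Wirral}: P→Wirral 3, Q→Pell 5, R→Wirral 3, S→Pell 3, T→Ashby 4. Service 18; fixed 7; total 25.
{Pell, Wirral}: service 24 + fixed 4 = 28
{Ashby, Joliet, Wirral}: P→Wirral 3, Q→Joliet 5, R→Wirral 3, S→Wirral 3, T→Ashby 4. Service 18; fixed 12; total 30.
{Ashby, Joliet, Pell, Dover, Holm, Wirral}: P→Wirral 3, Q→Joliet 5, R→Wirral 3, S→Pell 3, T→Ashby 4. Service 18; fixed 27; total 45.
No other subset beats 25.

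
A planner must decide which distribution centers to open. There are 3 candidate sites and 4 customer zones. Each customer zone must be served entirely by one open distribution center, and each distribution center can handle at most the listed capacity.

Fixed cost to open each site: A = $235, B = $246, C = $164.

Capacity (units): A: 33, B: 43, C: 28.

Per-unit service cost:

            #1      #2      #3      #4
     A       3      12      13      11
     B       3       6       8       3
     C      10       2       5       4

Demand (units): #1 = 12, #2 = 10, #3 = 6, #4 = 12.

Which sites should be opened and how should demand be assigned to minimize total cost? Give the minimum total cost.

Open {B}: #1→B 3·12=36, #2→B 6·10=60, #3→B 8·6=48, #4→B 3·12=36.
Loads: B carries 40/43. Service 180; fixed 246; total 426.
Next best feasible plan costs 532.

Minimum total cost: 426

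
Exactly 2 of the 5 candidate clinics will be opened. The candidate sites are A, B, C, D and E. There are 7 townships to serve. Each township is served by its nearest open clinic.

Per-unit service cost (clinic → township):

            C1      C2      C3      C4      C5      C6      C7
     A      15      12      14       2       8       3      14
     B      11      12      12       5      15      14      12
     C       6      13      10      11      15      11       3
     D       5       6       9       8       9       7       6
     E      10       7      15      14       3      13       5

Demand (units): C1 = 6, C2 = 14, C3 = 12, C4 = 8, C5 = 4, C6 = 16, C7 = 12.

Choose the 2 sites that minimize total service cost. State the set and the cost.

With exactly 2 open, each township uses its cheapest among the chosen.
{A, D}: C1→D 5·6=30, C2→D 6·14=84, C3→D 9·12=108, C4→A 2·8=16, C5→A 8·4=32, C6→A 3·16=48, C7→D 6·12=72. Service cost 390.
{A, C}: service cost 456
{A, E}: service cost 462
Among all 10 size-2 choices, {A, D} is lowest.

Choose A and D; total service cost 390.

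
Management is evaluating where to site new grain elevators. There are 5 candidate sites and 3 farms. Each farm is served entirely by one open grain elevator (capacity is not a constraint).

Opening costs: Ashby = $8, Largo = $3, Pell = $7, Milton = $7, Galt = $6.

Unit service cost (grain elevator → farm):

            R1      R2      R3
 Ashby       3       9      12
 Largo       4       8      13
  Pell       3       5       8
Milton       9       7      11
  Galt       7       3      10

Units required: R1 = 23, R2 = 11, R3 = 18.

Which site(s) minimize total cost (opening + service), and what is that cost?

Open Pell and Galt; minimum total cost 259.

For any fixed open set, each farm goes to its cheapest open site; total = fixed + service.
{Pell, Galt}: R1→Pell 3·23=69, R2→Galt 3·11=33, R3→Pell 8·18=144. Service 246; fixed 13; total 259.
{Largo, Pell, Galt}: service 246 + fixed 16 = 262
{Pell, Milton, Galt}: R1→Pell 3·23=69, R2→Galt 3·11=33, R3→Pell 8·18=144. Service 246; fixed 20; total 266.
{Ashby, Largo, Pell, Milton, Galt}: R1→Ashby 3·23=69, R2→Galt 3·11=33, R3→Pell 8·18=144. Service 246; fixed 31; total 277.
No other subset beats 259.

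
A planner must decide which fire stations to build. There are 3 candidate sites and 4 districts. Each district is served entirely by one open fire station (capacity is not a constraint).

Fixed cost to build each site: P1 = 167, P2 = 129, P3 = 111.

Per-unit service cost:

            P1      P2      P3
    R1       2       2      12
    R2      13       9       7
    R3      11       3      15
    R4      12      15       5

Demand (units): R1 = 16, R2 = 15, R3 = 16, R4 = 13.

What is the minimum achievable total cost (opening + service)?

For any fixed open set, each district goes to its cheapest open site; total = fixed + service.
{P2, P3}: R1→P2 2·16=32, R2→P3 7·15=105, R3→P2 3·16=48, R4→P3 5·13=65. Service 250; fixed 240; total 490.
{P2}: service 410 + fixed 129 = 539
{P1, P3}: service 378 + fixed 278 = 656
{P1, P2, P3}: R1→P1 2·16=32, R2→P3 7·15=105, R3→P2 3·16=48, R4→P3 5·13=65. Service 250; fixed 407; total 657.
(All 7 nonempty subsets were checked; P2 and P3 is lowest.)

Minimum total cost: 490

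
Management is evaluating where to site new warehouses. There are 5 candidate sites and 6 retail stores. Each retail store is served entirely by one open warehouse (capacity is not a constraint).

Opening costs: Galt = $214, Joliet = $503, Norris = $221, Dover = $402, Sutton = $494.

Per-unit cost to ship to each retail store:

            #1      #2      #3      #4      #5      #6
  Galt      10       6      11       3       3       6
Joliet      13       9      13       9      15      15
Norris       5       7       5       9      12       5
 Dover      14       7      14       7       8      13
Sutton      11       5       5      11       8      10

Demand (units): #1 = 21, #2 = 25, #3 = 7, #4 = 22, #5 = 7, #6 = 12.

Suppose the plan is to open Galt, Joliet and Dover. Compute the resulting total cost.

Total cost: 1715

Each retail store is assigned to its cheapest site among the open ones.
{Galt, Joliet, Dover}: #1→Galt 10·21=210, #2→Galt 6·25=150, #3→Galt 11·7=77, #4→Galt 3·22=66, #5→Galt 3·7=21, #6→Galt 6·12=72. Service 596; fixed 1119; total 1715.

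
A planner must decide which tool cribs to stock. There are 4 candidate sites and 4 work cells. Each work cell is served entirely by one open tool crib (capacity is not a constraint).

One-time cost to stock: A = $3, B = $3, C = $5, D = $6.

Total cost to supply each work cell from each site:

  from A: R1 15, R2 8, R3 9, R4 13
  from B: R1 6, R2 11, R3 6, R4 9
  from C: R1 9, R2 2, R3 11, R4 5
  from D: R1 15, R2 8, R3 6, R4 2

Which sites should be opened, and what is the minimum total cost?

For any fixed open set, each work cell goes to its cheapest open site; total = fixed + service.
{B, C}: R1→B 6, R2→C 2, R3→B 6, R4→C 5. Service 19; fixed 8; total 27.
{A, B, C}: R1→B 6, R2→C 2, R3→B 6, R4→C 5. Service 19; fixed 11; total 30.
{B, C, D}: R1→B 6, R2→C 2, R3→B 6, R4→D 2. Service 16; fixed 14; total 30.
{A, B, C, D}: service 16 + fixed 17 = 33
No other subset beats 27.

Open B and C; minimum total cost 27.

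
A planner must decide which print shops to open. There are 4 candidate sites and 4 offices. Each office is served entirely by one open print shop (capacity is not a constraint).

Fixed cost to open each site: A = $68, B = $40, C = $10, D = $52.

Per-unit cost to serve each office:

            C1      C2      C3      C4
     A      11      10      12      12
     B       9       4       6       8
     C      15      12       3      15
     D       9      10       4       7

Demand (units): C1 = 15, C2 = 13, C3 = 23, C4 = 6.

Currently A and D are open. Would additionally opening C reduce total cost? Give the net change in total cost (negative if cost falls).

Yes — net change −13 (cost falls by 13).

Current service cost with {A, D}: 399.
Adding C: each office re-picks its cheapest; new service cost 376, saving 23.
Extra fixed cost: 10. Net change = 10 − 23 = -13.
(Totals: 519 → 506.)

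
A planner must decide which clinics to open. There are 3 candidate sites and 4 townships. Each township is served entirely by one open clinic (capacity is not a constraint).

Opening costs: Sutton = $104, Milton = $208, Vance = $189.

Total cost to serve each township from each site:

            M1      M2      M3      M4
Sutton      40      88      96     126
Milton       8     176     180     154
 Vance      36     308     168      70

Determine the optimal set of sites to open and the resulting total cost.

Open Sutton only; minimum total cost 454.

For any fixed open set, each township goes to its cheapest open site; total = fixed + service.
{Sutton}: M1→Sutton 40, M2→Sutton 88, M3→Sutton 96, M4→Sutton 126. Service 350; fixed 104; total 454.
{Sutton, Vance}: M1→Vance 36, M2→Sutton 88, M3→Sutton 96, M4→Vance 70. Service 290; fixed 293; total 583.
{Sutton, Milton}: service 318 + fixed 312 = 630
{Sutton, Milton, Vance}: M1→Milton 8, M2→Sutton 88, M3→Sutton 96, M4→Vance 70. Service 262; fixed 501; total 763.
No other subset beats 454.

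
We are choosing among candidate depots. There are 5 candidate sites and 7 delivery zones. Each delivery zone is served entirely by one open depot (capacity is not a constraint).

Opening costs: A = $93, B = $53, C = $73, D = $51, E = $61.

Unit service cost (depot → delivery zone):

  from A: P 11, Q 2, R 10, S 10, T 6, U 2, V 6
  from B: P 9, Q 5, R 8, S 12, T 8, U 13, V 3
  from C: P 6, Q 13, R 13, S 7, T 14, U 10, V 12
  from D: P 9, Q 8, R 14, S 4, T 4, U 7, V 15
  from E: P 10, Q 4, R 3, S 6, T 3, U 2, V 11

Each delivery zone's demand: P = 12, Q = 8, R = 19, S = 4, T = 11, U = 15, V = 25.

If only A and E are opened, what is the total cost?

Total cost: 584

Each delivery zone is assigned to its cheapest site among the open ones.
{A, E}: P→E 10·12=120, Q→A 2·8=16, R→E 3·19=57, S→E 6·4=24, T→E 3·11=33, U→A 2·15=30, V→A 6·25=150. Service 430; fixed 154; total 584.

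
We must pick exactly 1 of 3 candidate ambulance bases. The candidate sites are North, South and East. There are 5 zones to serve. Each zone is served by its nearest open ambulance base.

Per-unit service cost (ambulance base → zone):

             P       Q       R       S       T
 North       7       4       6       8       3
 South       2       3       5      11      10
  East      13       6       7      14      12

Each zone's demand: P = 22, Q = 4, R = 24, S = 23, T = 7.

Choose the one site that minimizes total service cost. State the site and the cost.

Choose South only; total service cost 499.

With exactly 1 open, each zone uses its cheapest among the chosen.
{South}: P→South 2·22=44, Q→South 3·4=12, R→South 5·24=120, S→South 11·23=253, T→South 10·7=70. Service cost 499.
{North}: service cost 519
{East}: service cost 884
Among all 3 size-1 choices, {South} is lowest.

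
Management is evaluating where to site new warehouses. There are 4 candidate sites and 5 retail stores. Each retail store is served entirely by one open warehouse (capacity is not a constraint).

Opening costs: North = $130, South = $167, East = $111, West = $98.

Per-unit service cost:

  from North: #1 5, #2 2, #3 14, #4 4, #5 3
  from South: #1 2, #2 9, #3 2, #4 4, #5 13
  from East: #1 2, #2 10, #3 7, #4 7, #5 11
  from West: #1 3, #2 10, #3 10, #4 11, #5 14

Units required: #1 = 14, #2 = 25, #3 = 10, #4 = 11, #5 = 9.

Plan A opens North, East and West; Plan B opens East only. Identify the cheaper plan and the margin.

Plan A: {North, East, West}: #1→East 2·14=28, #2→North 2·25=50, #3→East 7·10=70, #4→North 4·11=44, #5→North 3·9=27. Service 219; fixed 339; total 558.
Plan B: {East}: #1→East 2·14=28, #2→East 10·25=250, #3→East 7·10=70, #4→East 7·11=77, #5→East 11·9=99. Service 524; fixed 111; total 635.
Difference: |558 − 635| = 77.

Plan A is cheaper by 77.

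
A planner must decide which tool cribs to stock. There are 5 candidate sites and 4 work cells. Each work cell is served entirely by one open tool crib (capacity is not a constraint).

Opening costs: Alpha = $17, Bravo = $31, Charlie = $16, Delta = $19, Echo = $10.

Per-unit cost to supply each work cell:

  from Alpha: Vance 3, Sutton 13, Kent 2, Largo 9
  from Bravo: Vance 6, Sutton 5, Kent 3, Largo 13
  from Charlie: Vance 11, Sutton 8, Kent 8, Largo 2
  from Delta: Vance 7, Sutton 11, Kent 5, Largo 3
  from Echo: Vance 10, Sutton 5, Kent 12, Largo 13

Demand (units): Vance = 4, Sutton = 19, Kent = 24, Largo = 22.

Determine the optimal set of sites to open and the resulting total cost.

Open Alpha, Charlie and Echo; minimum total cost 242.

For any fixed open set, each work cell goes to its cheapest open site; total = fixed + service.
{Alpha, Charlie, Echo}: Vance→Alpha 3·4=12, Sutton→Echo 5·19=95, Kent→Alpha 2·24=48, Largo→Charlie 2·22=44. Service 199; fixed 43; total 242.
{Alpha, Charlie, Delta, Echo}: service 199 + fixed 62 = 261
{Alpha, Bravo, Charlie}: service 199 + fixed 64 = 263
{Alpha, Bravo, Charlie, Delta, Echo}: service 199 + fixed 93 = 292
No other subset beats 242.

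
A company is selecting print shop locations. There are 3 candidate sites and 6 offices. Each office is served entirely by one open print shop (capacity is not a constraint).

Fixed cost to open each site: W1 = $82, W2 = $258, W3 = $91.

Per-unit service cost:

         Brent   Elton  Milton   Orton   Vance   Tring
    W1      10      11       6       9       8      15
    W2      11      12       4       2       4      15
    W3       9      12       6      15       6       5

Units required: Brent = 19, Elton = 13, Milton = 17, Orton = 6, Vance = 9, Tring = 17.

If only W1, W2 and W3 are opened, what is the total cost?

Each office is assigned to its cheapest site among the open ones.
{W1, W2, W3}: Brent→W3 9·19=171, Elton→W1 11·13=143, Milton→W2 4·17=68, Orton→W2 2·6=12, Vance→W2 4·9=36, Tring→W3 5·17=85. Service 515; fixed 431; total 946.

Total cost: 946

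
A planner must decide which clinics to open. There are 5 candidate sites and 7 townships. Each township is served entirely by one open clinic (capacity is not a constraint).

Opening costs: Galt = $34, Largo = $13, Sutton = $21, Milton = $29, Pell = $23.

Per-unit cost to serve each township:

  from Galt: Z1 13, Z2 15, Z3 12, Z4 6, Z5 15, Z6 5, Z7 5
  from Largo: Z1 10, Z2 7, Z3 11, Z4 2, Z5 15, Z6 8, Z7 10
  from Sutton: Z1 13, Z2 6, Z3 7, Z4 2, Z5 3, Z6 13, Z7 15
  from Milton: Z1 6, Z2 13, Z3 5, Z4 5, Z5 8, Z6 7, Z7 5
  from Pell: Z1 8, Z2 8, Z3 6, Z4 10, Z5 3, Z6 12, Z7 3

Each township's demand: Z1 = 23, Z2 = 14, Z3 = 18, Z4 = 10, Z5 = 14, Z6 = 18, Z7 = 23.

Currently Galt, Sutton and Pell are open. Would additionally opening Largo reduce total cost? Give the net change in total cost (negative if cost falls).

Current service cost with {Galt, Sutton, Pell}: 597.
Adding Largo: each township re-picks its cheapest; new service cost 597, saving 0.
Extra fixed cost: 13. Net change = 13 − 0 = 13.
(Totals: 675 → 688.)

No — net change +13 (cost rises by 13).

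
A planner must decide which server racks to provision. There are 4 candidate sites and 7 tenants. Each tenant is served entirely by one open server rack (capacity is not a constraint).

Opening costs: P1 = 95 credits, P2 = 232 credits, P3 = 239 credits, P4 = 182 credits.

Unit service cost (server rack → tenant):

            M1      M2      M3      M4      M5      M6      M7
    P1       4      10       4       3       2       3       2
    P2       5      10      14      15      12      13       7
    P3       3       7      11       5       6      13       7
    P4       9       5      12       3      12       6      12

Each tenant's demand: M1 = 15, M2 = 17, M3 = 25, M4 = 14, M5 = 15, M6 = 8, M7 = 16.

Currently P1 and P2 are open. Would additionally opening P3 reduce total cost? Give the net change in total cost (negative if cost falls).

No — net change +173 (cost rises by 173).

Current service cost with {P1, P2}: 458.
Adding P3: each tenant re-picks its cheapest; new service cost 392, saving 66.
Extra fixed cost: 239. Net change = 239 − 66 = 173.
(Totals: 785 → 958.)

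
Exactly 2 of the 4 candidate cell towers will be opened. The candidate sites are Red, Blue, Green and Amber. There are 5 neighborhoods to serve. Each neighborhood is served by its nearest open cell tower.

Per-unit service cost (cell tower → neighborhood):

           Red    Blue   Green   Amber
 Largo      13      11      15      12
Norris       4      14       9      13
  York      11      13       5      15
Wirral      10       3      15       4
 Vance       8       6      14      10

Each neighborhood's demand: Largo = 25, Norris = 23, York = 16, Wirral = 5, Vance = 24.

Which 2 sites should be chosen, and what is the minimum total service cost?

With exactly 2 open, each neighborhood uses its cheapest among the chosen.
{Red, Blue}: Largo→Blue 11·25=275, Norris→Red 4·23=92, York→Red 11·16=176, Wirral→Blue 3·5=15, Vance→Blue 6·24=144. Service cost 702.
{Blue, Green}: service cost 721
{Red, Green}: service cost 739
Among all 6 size-2 choices, {Red, Blue} is lowest.

Choose Red and Blue; total service cost 702.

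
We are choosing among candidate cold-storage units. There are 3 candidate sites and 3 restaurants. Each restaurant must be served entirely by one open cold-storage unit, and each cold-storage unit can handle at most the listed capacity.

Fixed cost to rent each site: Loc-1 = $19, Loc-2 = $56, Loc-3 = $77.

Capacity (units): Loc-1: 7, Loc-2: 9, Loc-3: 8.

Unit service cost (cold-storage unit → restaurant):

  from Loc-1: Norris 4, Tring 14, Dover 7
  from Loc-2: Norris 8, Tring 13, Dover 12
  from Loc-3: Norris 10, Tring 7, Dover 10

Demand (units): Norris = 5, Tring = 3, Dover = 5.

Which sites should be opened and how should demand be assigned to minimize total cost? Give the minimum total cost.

Open {Loc-1, Loc-3}: Norris→Loc-1 4·5=20, Tring→Loc-3 7·3=21, Dover→Loc-3 10·5=50.
Loads: Loc-1 carries 5/7, Loc-3 carries 8/8. Service 91; fixed 96; total 187.
Next best feasible plan costs 189.

Minimum total cost: 187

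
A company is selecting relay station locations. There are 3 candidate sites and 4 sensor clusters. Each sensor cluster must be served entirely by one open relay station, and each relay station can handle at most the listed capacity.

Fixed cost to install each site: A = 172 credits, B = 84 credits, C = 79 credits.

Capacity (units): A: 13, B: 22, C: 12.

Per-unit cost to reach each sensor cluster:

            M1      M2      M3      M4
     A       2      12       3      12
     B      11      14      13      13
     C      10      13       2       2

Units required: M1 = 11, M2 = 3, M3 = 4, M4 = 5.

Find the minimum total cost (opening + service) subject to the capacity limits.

Open {A, C}: M1→A 2·11=22, M2→C 13·3=39, M3→C 2·4=8, M4→C 2·5=10.
Loads: A carries 11/13, C carries 12/12. Service 79; fixed 251; total 330.
Next best feasible plan costs 341.

Minimum total cost: 330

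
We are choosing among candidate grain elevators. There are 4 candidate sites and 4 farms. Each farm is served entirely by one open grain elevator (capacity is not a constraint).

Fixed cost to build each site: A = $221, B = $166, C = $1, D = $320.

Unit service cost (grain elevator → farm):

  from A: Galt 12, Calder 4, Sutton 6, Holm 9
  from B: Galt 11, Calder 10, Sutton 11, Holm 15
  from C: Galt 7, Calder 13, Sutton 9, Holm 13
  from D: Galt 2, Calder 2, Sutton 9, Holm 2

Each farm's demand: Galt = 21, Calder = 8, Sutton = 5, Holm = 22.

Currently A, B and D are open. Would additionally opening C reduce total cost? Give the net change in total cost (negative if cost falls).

Current service cost with {A, B, D}: 132.
Adding C: each farm re-picks its cheapest; new service cost 132, saving 0.
Extra fixed cost: 1. Net change = 1 − 0 = 1.
(Totals: 839 → 840.)

No — net change +1 (cost rises by 1).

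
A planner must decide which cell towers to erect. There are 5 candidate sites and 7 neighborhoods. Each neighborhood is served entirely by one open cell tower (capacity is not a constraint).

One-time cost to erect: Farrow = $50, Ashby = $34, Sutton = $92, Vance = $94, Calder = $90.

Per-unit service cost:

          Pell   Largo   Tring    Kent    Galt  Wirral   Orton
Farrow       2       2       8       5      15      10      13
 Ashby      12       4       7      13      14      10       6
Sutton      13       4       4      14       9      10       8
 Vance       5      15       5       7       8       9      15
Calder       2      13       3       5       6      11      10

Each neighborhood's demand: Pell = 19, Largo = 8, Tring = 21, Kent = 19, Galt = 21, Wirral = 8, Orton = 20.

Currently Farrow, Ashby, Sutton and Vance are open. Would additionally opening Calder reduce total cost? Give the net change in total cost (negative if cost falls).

No — net change +27 (cost rises by 27).

Current service cost with {Farrow, Ashby, Sutton, Vance}: 593.
Adding Calder: each neighborhood re-picks its cheapest; new service cost 530, saving 63.
Extra fixed cost: 90. Net change = 90 − 63 = 27.
(Totals: 863 → 890.)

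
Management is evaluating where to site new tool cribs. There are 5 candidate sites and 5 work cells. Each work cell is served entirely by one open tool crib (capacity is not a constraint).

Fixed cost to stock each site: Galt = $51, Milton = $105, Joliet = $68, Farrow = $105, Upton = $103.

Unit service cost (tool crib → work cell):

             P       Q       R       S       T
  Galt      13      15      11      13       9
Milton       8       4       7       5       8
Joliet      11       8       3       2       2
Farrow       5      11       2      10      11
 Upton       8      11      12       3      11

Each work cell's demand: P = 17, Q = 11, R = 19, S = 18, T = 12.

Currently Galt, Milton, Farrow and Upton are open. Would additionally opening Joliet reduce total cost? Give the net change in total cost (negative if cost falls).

Yes — net change −22 (cost falls by 22).

Current service cost with {Galt, Milton, Farrow, Upton}: 317.
Adding Joliet: each work cell re-picks its cheapest; new service cost 227, saving 90.
Extra fixed cost: 68. Net change = 68 − 90 = -22.
(Totals: 681 → 659.)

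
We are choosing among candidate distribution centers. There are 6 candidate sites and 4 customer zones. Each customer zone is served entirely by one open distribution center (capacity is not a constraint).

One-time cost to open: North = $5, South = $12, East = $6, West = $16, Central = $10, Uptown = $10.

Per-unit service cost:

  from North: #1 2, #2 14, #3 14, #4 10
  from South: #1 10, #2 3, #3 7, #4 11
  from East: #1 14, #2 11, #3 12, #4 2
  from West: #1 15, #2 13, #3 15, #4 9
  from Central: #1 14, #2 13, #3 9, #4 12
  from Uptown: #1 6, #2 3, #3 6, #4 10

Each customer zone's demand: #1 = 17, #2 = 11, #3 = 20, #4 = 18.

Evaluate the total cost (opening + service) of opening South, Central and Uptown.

Total cost: 467

Each customer zone is assigned to its cheapest site among the open ones.
{South, Central, Uptown}: #1→Uptown 6·17=102, #2→South 3·11=33, #3→Uptown 6·20=120, #4→Uptown 10·18=180. Service 435; fixed 32; total 467.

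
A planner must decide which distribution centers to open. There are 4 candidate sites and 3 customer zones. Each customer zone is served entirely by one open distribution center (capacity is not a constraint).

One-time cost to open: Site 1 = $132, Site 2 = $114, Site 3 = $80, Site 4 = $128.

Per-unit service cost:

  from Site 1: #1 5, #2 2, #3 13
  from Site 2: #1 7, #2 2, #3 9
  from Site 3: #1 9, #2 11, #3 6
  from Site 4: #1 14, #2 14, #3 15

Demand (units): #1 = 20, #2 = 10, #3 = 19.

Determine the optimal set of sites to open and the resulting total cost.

For any fixed open set, each customer zone goes to its cheapest open site; total = fixed + service.
{Site 2}: #1→Site 2 7·20=140, #2→Site 2 2·10=20, #3→Site 2 9·19=171. Service 331; fixed 114; total 445.
{Site 1, Site 3}: service 234 + fixed 212 = 446
{Site 2, Site 3}: service 274 + fixed 194 = 468
{Site 1, Site 2, Site 3, Site 4}: service 234 + fixed 454 = 688
No other subset beats 445.

Open Site 2 only; minimum total cost 445.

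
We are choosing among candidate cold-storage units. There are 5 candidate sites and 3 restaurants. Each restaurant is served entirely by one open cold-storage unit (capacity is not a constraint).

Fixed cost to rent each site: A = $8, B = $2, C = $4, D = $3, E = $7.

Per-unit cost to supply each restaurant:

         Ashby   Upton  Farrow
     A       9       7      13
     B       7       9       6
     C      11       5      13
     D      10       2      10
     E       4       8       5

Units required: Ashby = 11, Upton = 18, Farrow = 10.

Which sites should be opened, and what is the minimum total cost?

For any fixed open set, each restaurant goes to its cheapest open site; total = fixed + service.
{D, E}: Ashby→E 4·11=44, Upton→D 2·18=36, Farrow→E 5·10=50. Service 130; fixed 10; total 140.
{B, D, E}: service 130 + fixed 12 = 142
{C, D, E}: service 130 + fixed 14 = 144
{A, B, C, D, E}: Ashby→E 4·11=44, Upton→D 2·18=36, Farrow→E 5·10=50. Service 130; fixed 24; total 154.
No other subset beats 140.

Open D and E; minimum total cost 140.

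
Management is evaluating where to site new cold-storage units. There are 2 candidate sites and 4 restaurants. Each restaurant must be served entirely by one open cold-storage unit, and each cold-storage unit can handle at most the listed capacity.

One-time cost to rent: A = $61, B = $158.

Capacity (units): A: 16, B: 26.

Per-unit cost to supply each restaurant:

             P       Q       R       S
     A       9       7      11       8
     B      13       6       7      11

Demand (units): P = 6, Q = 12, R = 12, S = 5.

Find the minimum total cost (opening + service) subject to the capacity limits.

Open {A, B}: P→A 9·6=54, Q→B 6·12=72, R→B 7·12=84, S→A 8·5=40.
Loads: A carries 11/16, B carries 24/26. Service 250; fixed 219; total 469.
Next best feasible plan costs 520.

Minimum total cost: 469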